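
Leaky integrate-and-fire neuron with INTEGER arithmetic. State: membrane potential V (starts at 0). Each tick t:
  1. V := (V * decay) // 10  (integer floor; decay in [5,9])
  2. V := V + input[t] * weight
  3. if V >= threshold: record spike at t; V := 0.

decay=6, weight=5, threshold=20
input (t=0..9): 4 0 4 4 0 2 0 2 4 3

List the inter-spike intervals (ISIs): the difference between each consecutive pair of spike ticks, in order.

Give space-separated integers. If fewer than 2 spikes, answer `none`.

Answer: 2 1 5

Derivation:
t=0: input=4 -> V=0 FIRE
t=1: input=0 -> V=0
t=2: input=4 -> V=0 FIRE
t=3: input=4 -> V=0 FIRE
t=4: input=0 -> V=0
t=5: input=2 -> V=10
t=6: input=0 -> V=6
t=7: input=2 -> V=13
t=8: input=4 -> V=0 FIRE
t=9: input=3 -> V=15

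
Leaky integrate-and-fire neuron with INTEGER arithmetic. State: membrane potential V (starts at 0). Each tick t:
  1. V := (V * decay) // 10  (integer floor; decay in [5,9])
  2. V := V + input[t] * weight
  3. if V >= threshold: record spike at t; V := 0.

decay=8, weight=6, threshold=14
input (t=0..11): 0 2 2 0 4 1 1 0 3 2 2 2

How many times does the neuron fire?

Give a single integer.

t=0: input=0 -> V=0
t=1: input=2 -> V=12
t=2: input=2 -> V=0 FIRE
t=3: input=0 -> V=0
t=4: input=4 -> V=0 FIRE
t=5: input=1 -> V=6
t=6: input=1 -> V=10
t=7: input=0 -> V=8
t=8: input=3 -> V=0 FIRE
t=9: input=2 -> V=12
t=10: input=2 -> V=0 FIRE
t=11: input=2 -> V=12

Answer: 4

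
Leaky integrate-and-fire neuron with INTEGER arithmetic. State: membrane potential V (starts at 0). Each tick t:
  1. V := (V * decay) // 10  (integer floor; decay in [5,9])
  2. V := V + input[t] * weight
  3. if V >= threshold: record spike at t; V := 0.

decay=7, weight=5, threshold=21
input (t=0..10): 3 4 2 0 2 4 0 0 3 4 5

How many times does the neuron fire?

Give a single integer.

Answer: 4

Derivation:
t=0: input=3 -> V=15
t=1: input=4 -> V=0 FIRE
t=2: input=2 -> V=10
t=3: input=0 -> V=7
t=4: input=2 -> V=14
t=5: input=4 -> V=0 FIRE
t=6: input=0 -> V=0
t=7: input=0 -> V=0
t=8: input=3 -> V=15
t=9: input=4 -> V=0 FIRE
t=10: input=5 -> V=0 FIRE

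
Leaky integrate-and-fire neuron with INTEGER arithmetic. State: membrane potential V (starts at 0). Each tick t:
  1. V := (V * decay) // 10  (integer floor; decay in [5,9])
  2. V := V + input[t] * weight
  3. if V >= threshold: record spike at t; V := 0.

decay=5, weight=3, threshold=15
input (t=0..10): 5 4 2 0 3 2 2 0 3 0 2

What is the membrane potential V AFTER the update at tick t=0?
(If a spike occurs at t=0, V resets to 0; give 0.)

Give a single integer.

t=0: input=5 -> V=0 FIRE
t=1: input=4 -> V=12
t=2: input=2 -> V=12
t=3: input=0 -> V=6
t=4: input=3 -> V=12
t=5: input=2 -> V=12
t=6: input=2 -> V=12
t=7: input=0 -> V=6
t=8: input=3 -> V=12
t=9: input=0 -> V=6
t=10: input=2 -> V=9

Answer: 0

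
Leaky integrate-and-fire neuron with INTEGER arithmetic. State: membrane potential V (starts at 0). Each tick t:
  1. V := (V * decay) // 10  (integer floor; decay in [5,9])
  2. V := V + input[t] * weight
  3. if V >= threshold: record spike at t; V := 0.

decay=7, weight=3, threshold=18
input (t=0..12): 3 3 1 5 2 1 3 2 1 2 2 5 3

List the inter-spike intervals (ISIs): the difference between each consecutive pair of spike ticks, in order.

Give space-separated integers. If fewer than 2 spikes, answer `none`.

Answer: 8

Derivation:
t=0: input=3 -> V=9
t=1: input=3 -> V=15
t=2: input=1 -> V=13
t=3: input=5 -> V=0 FIRE
t=4: input=2 -> V=6
t=5: input=1 -> V=7
t=6: input=3 -> V=13
t=7: input=2 -> V=15
t=8: input=1 -> V=13
t=9: input=2 -> V=15
t=10: input=2 -> V=16
t=11: input=5 -> V=0 FIRE
t=12: input=3 -> V=9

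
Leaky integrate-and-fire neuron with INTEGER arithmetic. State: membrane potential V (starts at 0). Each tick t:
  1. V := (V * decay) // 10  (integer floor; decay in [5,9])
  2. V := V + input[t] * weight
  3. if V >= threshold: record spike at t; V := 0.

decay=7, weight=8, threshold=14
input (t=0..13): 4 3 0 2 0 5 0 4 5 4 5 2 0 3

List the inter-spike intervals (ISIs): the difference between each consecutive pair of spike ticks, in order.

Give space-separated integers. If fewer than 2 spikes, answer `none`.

t=0: input=4 -> V=0 FIRE
t=1: input=3 -> V=0 FIRE
t=2: input=0 -> V=0
t=3: input=2 -> V=0 FIRE
t=4: input=0 -> V=0
t=5: input=5 -> V=0 FIRE
t=6: input=0 -> V=0
t=7: input=4 -> V=0 FIRE
t=8: input=5 -> V=0 FIRE
t=9: input=4 -> V=0 FIRE
t=10: input=5 -> V=0 FIRE
t=11: input=2 -> V=0 FIRE
t=12: input=0 -> V=0
t=13: input=3 -> V=0 FIRE

Answer: 1 2 2 2 1 1 1 1 2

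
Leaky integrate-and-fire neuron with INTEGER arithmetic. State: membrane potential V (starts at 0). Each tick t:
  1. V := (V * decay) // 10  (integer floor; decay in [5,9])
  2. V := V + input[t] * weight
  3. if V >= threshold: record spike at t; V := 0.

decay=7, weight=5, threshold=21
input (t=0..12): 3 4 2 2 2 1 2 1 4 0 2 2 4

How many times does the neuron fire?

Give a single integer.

t=0: input=3 -> V=15
t=1: input=4 -> V=0 FIRE
t=2: input=2 -> V=10
t=3: input=2 -> V=17
t=4: input=2 -> V=0 FIRE
t=5: input=1 -> V=5
t=6: input=2 -> V=13
t=7: input=1 -> V=14
t=8: input=4 -> V=0 FIRE
t=9: input=0 -> V=0
t=10: input=2 -> V=10
t=11: input=2 -> V=17
t=12: input=4 -> V=0 FIRE

Answer: 4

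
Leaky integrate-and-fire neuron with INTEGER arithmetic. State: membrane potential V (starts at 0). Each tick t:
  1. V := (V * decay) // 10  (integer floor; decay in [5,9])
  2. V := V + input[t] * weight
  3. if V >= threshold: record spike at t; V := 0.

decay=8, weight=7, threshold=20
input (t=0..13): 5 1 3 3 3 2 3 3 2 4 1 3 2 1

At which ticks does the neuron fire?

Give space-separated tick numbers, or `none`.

t=0: input=5 -> V=0 FIRE
t=1: input=1 -> V=7
t=2: input=3 -> V=0 FIRE
t=3: input=3 -> V=0 FIRE
t=4: input=3 -> V=0 FIRE
t=5: input=2 -> V=14
t=6: input=3 -> V=0 FIRE
t=7: input=3 -> V=0 FIRE
t=8: input=2 -> V=14
t=9: input=4 -> V=0 FIRE
t=10: input=1 -> V=7
t=11: input=3 -> V=0 FIRE
t=12: input=2 -> V=14
t=13: input=1 -> V=18

Answer: 0 2 3 4 6 7 9 11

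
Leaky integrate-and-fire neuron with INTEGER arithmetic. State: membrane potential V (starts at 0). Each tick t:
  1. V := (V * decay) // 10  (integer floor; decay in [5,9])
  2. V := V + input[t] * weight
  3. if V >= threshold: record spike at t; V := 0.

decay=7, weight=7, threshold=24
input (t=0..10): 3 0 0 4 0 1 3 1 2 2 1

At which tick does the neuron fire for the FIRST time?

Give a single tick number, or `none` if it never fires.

t=0: input=3 -> V=21
t=1: input=0 -> V=14
t=2: input=0 -> V=9
t=3: input=4 -> V=0 FIRE
t=4: input=0 -> V=0
t=5: input=1 -> V=7
t=6: input=3 -> V=0 FIRE
t=7: input=1 -> V=7
t=8: input=2 -> V=18
t=9: input=2 -> V=0 FIRE
t=10: input=1 -> V=7

Answer: 3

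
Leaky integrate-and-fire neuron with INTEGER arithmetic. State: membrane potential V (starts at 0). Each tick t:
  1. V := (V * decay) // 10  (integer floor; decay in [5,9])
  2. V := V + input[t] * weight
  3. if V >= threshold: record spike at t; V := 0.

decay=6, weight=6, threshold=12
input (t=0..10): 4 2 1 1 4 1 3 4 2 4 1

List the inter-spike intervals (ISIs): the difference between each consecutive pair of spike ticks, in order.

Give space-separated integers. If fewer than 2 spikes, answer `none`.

Answer: 1 3 2 1 1 1

Derivation:
t=0: input=4 -> V=0 FIRE
t=1: input=2 -> V=0 FIRE
t=2: input=1 -> V=6
t=3: input=1 -> V=9
t=4: input=4 -> V=0 FIRE
t=5: input=1 -> V=6
t=6: input=3 -> V=0 FIRE
t=7: input=4 -> V=0 FIRE
t=8: input=2 -> V=0 FIRE
t=9: input=4 -> V=0 FIRE
t=10: input=1 -> V=6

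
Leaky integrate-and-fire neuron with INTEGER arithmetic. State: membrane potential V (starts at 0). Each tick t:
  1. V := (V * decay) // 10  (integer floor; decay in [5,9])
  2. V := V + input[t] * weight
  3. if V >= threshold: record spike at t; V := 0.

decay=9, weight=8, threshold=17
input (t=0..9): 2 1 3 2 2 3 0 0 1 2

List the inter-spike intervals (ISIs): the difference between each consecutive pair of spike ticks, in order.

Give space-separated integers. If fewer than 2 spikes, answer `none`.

t=0: input=2 -> V=16
t=1: input=1 -> V=0 FIRE
t=2: input=3 -> V=0 FIRE
t=3: input=2 -> V=16
t=4: input=2 -> V=0 FIRE
t=5: input=3 -> V=0 FIRE
t=6: input=0 -> V=0
t=7: input=0 -> V=0
t=8: input=1 -> V=8
t=9: input=2 -> V=0 FIRE

Answer: 1 2 1 4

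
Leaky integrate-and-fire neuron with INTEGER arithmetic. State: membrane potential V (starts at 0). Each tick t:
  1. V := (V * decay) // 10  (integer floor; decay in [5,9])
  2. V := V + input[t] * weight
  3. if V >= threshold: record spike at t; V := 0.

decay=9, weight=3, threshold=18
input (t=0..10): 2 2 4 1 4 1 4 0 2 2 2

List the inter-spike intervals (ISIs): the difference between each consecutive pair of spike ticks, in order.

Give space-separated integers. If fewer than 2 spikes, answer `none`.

Answer: 4

Derivation:
t=0: input=2 -> V=6
t=1: input=2 -> V=11
t=2: input=4 -> V=0 FIRE
t=3: input=1 -> V=3
t=4: input=4 -> V=14
t=5: input=1 -> V=15
t=6: input=4 -> V=0 FIRE
t=7: input=0 -> V=0
t=8: input=2 -> V=6
t=9: input=2 -> V=11
t=10: input=2 -> V=15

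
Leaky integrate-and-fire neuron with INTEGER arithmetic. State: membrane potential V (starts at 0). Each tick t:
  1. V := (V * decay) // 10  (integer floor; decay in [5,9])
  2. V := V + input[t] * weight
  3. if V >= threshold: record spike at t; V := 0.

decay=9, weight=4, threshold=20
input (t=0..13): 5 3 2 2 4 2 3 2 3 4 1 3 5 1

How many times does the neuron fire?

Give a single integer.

t=0: input=5 -> V=0 FIRE
t=1: input=3 -> V=12
t=2: input=2 -> V=18
t=3: input=2 -> V=0 FIRE
t=4: input=4 -> V=16
t=5: input=2 -> V=0 FIRE
t=6: input=3 -> V=12
t=7: input=2 -> V=18
t=8: input=3 -> V=0 FIRE
t=9: input=4 -> V=16
t=10: input=1 -> V=18
t=11: input=3 -> V=0 FIRE
t=12: input=5 -> V=0 FIRE
t=13: input=1 -> V=4

Answer: 6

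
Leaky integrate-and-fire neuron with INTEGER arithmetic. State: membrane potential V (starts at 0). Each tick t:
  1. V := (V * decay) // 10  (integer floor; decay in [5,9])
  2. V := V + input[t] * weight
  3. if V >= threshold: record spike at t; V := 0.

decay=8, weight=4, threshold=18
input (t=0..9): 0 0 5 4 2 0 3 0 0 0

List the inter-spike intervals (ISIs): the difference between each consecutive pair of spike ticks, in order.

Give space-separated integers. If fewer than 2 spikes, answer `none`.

t=0: input=0 -> V=0
t=1: input=0 -> V=0
t=2: input=5 -> V=0 FIRE
t=3: input=4 -> V=16
t=4: input=2 -> V=0 FIRE
t=5: input=0 -> V=0
t=6: input=3 -> V=12
t=7: input=0 -> V=9
t=8: input=0 -> V=7
t=9: input=0 -> V=5

Answer: 2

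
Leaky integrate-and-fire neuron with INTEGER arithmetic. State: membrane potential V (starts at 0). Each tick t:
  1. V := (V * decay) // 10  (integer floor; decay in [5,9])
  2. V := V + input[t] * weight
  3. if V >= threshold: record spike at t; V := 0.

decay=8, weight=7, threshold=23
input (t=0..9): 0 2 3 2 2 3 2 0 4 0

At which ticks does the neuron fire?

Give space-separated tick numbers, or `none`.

t=0: input=0 -> V=0
t=1: input=2 -> V=14
t=2: input=3 -> V=0 FIRE
t=3: input=2 -> V=14
t=4: input=2 -> V=0 FIRE
t=5: input=3 -> V=21
t=6: input=2 -> V=0 FIRE
t=7: input=0 -> V=0
t=8: input=4 -> V=0 FIRE
t=9: input=0 -> V=0

Answer: 2 4 6 8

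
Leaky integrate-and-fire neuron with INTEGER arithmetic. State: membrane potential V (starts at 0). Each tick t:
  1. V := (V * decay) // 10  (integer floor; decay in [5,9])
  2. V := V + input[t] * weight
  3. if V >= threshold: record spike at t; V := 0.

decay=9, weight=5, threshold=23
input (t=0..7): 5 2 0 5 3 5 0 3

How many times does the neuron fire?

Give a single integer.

t=0: input=5 -> V=0 FIRE
t=1: input=2 -> V=10
t=2: input=0 -> V=9
t=3: input=5 -> V=0 FIRE
t=4: input=3 -> V=15
t=5: input=5 -> V=0 FIRE
t=6: input=0 -> V=0
t=7: input=3 -> V=15

Answer: 3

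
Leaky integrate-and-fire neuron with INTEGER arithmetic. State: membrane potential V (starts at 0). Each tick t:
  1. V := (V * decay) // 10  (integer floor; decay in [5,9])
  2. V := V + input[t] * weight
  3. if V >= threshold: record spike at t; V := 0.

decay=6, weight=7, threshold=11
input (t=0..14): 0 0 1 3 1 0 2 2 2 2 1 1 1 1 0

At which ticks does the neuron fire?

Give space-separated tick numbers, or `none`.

t=0: input=0 -> V=0
t=1: input=0 -> V=0
t=2: input=1 -> V=7
t=3: input=3 -> V=0 FIRE
t=4: input=1 -> V=7
t=5: input=0 -> V=4
t=6: input=2 -> V=0 FIRE
t=7: input=2 -> V=0 FIRE
t=8: input=2 -> V=0 FIRE
t=9: input=2 -> V=0 FIRE
t=10: input=1 -> V=7
t=11: input=1 -> V=0 FIRE
t=12: input=1 -> V=7
t=13: input=1 -> V=0 FIRE
t=14: input=0 -> V=0

Answer: 3 6 7 8 9 11 13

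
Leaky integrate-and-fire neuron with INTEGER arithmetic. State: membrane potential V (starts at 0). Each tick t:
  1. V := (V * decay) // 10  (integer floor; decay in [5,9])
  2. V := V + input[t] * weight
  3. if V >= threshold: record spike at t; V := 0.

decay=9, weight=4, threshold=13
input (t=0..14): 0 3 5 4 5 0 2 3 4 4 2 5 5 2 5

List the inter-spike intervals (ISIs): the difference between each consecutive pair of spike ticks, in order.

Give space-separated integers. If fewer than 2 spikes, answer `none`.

t=0: input=0 -> V=0
t=1: input=3 -> V=12
t=2: input=5 -> V=0 FIRE
t=3: input=4 -> V=0 FIRE
t=4: input=5 -> V=0 FIRE
t=5: input=0 -> V=0
t=6: input=2 -> V=8
t=7: input=3 -> V=0 FIRE
t=8: input=4 -> V=0 FIRE
t=9: input=4 -> V=0 FIRE
t=10: input=2 -> V=8
t=11: input=5 -> V=0 FIRE
t=12: input=5 -> V=0 FIRE
t=13: input=2 -> V=8
t=14: input=5 -> V=0 FIRE

Answer: 1 1 3 1 1 2 1 2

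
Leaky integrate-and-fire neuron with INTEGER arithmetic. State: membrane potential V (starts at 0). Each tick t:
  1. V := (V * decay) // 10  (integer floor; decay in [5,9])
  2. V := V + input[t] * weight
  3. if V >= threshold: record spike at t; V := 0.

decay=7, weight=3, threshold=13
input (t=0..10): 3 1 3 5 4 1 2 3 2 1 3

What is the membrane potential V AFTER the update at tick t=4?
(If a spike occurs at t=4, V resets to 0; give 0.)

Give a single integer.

t=0: input=3 -> V=9
t=1: input=1 -> V=9
t=2: input=3 -> V=0 FIRE
t=3: input=5 -> V=0 FIRE
t=4: input=4 -> V=12
t=5: input=1 -> V=11
t=6: input=2 -> V=0 FIRE
t=7: input=3 -> V=9
t=8: input=2 -> V=12
t=9: input=1 -> V=11
t=10: input=3 -> V=0 FIRE

Answer: 12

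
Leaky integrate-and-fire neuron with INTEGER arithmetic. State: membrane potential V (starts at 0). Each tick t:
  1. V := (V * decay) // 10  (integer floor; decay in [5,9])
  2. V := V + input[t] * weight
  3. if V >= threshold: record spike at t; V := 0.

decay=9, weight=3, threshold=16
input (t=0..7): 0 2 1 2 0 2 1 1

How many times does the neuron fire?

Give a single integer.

t=0: input=0 -> V=0
t=1: input=2 -> V=6
t=2: input=1 -> V=8
t=3: input=2 -> V=13
t=4: input=0 -> V=11
t=5: input=2 -> V=15
t=6: input=1 -> V=0 FIRE
t=7: input=1 -> V=3

Answer: 1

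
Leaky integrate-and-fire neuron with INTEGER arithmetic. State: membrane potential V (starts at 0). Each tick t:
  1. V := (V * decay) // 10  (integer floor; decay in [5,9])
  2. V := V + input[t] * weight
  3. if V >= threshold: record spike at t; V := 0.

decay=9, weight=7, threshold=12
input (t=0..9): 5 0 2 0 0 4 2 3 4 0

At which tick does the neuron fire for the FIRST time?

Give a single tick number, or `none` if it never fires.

Answer: 0

Derivation:
t=0: input=5 -> V=0 FIRE
t=1: input=0 -> V=0
t=2: input=2 -> V=0 FIRE
t=3: input=0 -> V=0
t=4: input=0 -> V=0
t=5: input=4 -> V=0 FIRE
t=6: input=2 -> V=0 FIRE
t=7: input=3 -> V=0 FIRE
t=8: input=4 -> V=0 FIRE
t=9: input=0 -> V=0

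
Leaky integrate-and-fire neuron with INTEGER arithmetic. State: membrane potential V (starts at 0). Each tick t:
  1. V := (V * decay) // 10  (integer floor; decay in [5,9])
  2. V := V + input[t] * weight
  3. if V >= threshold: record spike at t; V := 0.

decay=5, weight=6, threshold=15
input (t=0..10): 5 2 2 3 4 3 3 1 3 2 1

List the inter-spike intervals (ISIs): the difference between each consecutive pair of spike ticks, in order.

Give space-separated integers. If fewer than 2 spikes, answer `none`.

t=0: input=5 -> V=0 FIRE
t=1: input=2 -> V=12
t=2: input=2 -> V=0 FIRE
t=3: input=3 -> V=0 FIRE
t=4: input=4 -> V=0 FIRE
t=5: input=3 -> V=0 FIRE
t=6: input=3 -> V=0 FIRE
t=7: input=1 -> V=6
t=8: input=3 -> V=0 FIRE
t=9: input=2 -> V=12
t=10: input=1 -> V=12

Answer: 2 1 1 1 1 2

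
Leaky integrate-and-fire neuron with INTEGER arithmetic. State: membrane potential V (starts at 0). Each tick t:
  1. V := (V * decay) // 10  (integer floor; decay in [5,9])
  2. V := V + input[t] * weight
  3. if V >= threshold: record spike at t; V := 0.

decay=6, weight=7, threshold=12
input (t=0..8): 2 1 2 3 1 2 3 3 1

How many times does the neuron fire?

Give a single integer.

Answer: 6

Derivation:
t=0: input=2 -> V=0 FIRE
t=1: input=1 -> V=7
t=2: input=2 -> V=0 FIRE
t=3: input=3 -> V=0 FIRE
t=4: input=1 -> V=7
t=5: input=2 -> V=0 FIRE
t=6: input=3 -> V=0 FIRE
t=7: input=3 -> V=0 FIRE
t=8: input=1 -> V=7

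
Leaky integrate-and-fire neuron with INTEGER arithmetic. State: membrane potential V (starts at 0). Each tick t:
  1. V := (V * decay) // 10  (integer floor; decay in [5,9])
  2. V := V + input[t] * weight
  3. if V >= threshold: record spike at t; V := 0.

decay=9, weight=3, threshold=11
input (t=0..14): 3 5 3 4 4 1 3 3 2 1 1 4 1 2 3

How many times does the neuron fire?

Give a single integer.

Answer: 7

Derivation:
t=0: input=3 -> V=9
t=1: input=5 -> V=0 FIRE
t=2: input=3 -> V=9
t=3: input=4 -> V=0 FIRE
t=4: input=4 -> V=0 FIRE
t=5: input=1 -> V=3
t=6: input=3 -> V=0 FIRE
t=7: input=3 -> V=9
t=8: input=2 -> V=0 FIRE
t=9: input=1 -> V=3
t=10: input=1 -> V=5
t=11: input=4 -> V=0 FIRE
t=12: input=1 -> V=3
t=13: input=2 -> V=8
t=14: input=3 -> V=0 FIRE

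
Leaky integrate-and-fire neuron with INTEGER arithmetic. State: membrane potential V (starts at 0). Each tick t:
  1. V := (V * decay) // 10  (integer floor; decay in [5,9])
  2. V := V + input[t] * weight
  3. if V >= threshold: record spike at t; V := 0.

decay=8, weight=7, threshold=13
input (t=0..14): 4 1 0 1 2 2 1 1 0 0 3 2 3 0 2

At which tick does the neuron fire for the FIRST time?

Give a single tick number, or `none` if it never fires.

Answer: 0

Derivation:
t=0: input=4 -> V=0 FIRE
t=1: input=1 -> V=7
t=2: input=0 -> V=5
t=3: input=1 -> V=11
t=4: input=2 -> V=0 FIRE
t=5: input=2 -> V=0 FIRE
t=6: input=1 -> V=7
t=7: input=1 -> V=12
t=8: input=0 -> V=9
t=9: input=0 -> V=7
t=10: input=3 -> V=0 FIRE
t=11: input=2 -> V=0 FIRE
t=12: input=3 -> V=0 FIRE
t=13: input=0 -> V=0
t=14: input=2 -> V=0 FIRE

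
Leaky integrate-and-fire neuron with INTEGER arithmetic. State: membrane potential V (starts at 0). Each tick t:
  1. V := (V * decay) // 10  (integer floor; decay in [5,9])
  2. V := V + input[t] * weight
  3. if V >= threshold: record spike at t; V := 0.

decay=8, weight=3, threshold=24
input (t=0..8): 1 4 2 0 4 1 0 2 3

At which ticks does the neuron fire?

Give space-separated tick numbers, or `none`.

t=0: input=1 -> V=3
t=1: input=4 -> V=14
t=2: input=2 -> V=17
t=3: input=0 -> V=13
t=4: input=4 -> V=22
t=5: input=1 -> V=20
t=6: input=0 -> V=16
t=7: input=2 -> V=18
t=8: input=3 -> V=23

Answer: none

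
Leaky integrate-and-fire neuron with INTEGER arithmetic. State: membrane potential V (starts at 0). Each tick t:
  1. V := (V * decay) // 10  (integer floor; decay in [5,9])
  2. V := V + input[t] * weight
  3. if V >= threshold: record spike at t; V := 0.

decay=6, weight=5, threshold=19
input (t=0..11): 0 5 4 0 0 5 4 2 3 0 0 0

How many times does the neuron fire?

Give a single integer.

t=0: input=0 -> V=0
t=1: input=5 -> V=0 FIRE
t=2: input=4 -> V=0 FIRE
t=3: input=0 -> V=0
t=4: input=0 -> V=0
t=5: input=5 -> V=0 FIRE
t=6: input=4 -> V=0 FIRE
t=7: input=2 -> V=10
t=8: input=3 -> V=0 FIRE
t=9: input=0 -> V=0
t=10: input=0 -> V=0
t=11: input=0 -> V=0

Answer: 5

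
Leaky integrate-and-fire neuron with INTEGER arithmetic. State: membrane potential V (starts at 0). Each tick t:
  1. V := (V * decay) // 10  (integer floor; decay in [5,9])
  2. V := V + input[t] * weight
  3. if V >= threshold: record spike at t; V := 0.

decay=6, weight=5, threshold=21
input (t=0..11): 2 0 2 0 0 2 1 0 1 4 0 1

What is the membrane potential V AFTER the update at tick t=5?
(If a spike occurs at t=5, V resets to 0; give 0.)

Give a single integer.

t=0: input=2 -> V=10
t=1: input=0 -> V=6
t=2: input=2 -> V=13
t=3: input=0 -> V=7
t=4: input=0 -> V=4
t=5: input=2 -> V=12
t=6: input=1 -> V=12
t=7: input=0 -> V=7
t=8: input=1 -> V=9
t=9: input=4 -> V=0 FIRE
t=10: input=0 -> V=0
t=11: input=1 -> V=5

Answer: 12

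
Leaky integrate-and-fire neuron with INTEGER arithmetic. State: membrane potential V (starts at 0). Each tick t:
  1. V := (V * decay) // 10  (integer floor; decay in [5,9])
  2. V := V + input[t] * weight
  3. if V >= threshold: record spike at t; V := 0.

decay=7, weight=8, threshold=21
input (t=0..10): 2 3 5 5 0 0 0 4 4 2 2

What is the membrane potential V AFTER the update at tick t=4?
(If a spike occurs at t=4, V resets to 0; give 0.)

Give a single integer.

Answer: 0

Derivation:
t=0: input=2 -> V=16
t=1: input=3 -> V=0 FIRE
t=2: input=5 -> V=0 FIRE
t=3: input=5 -> V=0 FIRE
t=4: input=0 -> V=0
t=5: input=0 -> V=0
t=6: input=0 -> V=0
t=7: input=4 -> V=0 FIRE
t=8: input=4 -> V=0 FIRE
t=9: input=2 -> V=16
t=10: input=2 -> V=0 FIRE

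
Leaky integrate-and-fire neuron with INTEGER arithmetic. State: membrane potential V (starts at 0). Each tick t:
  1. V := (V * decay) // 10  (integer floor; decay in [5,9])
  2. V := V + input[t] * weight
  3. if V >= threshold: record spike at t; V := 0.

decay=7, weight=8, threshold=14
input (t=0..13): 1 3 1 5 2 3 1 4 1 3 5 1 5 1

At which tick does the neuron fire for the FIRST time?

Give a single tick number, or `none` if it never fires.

t=0: input=1 -> V=8
t=1: input=3 -> V=0 FIRE
t=2: input=1 -> V=8
t=3: input=5 -> V=0 FIRE
t=4: input=2 -> V=0 FIRE
t=5: input=3 -> V=0 FIRE
t=6: input=1 -> V=8
t=7: input=4 -> V=0 FIRE
t=8: input=1 -> V=8
t=9: input=3 -> V=0 FIRE
t=10: input=5 -> V=0 FIRE
t=11: input=1 -> V=8
t=12: input=5 -> V=0 FIRE
t=13: input=1 -> V=8

Answer: 1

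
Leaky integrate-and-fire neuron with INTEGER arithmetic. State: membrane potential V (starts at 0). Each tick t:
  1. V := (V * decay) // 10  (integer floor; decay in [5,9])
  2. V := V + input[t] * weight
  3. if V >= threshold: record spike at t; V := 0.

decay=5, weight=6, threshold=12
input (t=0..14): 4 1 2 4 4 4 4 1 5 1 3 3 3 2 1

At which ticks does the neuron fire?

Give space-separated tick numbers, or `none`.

Answer: 0 2 3 4 5 6 8 10 11 12 13

Derivation:
t=0: input=4 -> V=0 FIRE
t=1: input=1 -> V=6
t=2: input=2 -> V=0 FIRE
t=3: input=4 -> V=0 FIRE
t=4: input=4 -> V=0 FIRE
t=5: input=4 -> V=0 FIRE
t=6: input=4 -> V=0 FIRE
t=7: input=1 -> V=6
t=8: input=5 -> V=0 FIRE
t=9: input=1 -> V=6
t=10: input=3 -> V=0 FIRE
t=11: input=3 -> V=0 FIRE
t=12: input=3 -> V=0 FIRE
t=13: input=2 -> V=0 FIRE
t=14: input=1 -> V=6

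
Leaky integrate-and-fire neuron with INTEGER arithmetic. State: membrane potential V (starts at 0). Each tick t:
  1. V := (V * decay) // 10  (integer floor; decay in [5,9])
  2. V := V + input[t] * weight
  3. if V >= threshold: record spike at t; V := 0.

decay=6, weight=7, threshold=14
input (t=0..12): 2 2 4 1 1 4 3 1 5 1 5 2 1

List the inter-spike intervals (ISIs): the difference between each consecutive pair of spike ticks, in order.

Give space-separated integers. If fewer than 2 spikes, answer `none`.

t=0: input=2 -> V=0 FIRE
t=1: input=2 -> V=0 FIRE
t=2: input=4 -> V=0 FIRE
t=3: input=1 -> V=7
t=4: input=1 -> V=11
t=5: input=4 -> V=0 FIRE
t=6: input=3 -> V=0 FIRE
t=7: input=1 -> V=7
t=8: input=5 -> V=0 FIRE
t=9: input=1 -> V=7
t=10: input=5 -> V=0 FIRE
t=11: input=2 -> V=0 FIRE
t=12: input=1 -> V=7

Answer: 1 1 3 1 2 2 1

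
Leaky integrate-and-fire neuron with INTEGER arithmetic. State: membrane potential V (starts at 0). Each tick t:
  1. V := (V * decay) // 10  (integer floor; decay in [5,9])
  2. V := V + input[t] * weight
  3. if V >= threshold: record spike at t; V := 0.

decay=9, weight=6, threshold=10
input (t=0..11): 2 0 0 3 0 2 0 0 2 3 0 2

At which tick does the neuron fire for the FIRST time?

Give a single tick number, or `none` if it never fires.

t=0: input=2 -> V=0 FIRE
t=1: input=0 -> V=0
t=2: input=0 -> V=0
t=3: input=3 -> V=0 FIRE
t=4: input=0 -> V=0
t=5: input=2 -> V=0 FIRE
t=6: input=0 -> V=0
t=7: input=0 -> V=0
t=8: input=2 -> V=0 FIRE
t=9: input=3 -> V=0 FIRE
t=10: input=0 -> V=0
t=11: input=2 -> V=0 FIRE

Answer: 0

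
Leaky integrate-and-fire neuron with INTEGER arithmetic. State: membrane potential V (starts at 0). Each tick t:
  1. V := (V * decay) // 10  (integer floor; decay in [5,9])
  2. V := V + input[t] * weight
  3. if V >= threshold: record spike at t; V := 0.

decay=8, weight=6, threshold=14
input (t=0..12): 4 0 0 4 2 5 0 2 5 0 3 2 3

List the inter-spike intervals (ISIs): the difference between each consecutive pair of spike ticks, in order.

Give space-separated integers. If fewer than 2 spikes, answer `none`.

t=0: input=4 -> V=0 FIRE
t=1: input=0 -> V=0
t=2: input=0 -> V=0
t=3: input=4 -> V=0 FIRE
t=4: input=2 -> V=12
t=5: input=5 -> V=0 FIRE
t=6: input=0 -> V=0
t=7: input=2 -> V=12
t=8: input=5 -> V=0 FIRE
t=9: input=0 -> V=0
t=10: input=3 -> V=0 FIRE
t=11: input=2 -> V=12
t=12: input=3 -> V=0 FIRE

Answer: 3 2 3 2 2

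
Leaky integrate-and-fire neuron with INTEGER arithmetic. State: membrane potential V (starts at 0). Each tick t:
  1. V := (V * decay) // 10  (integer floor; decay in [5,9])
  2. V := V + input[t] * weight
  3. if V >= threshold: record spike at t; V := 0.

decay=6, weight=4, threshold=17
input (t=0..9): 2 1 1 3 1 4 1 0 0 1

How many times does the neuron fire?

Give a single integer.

t=0: input=2 -> V=8
t=1: input=1 -> V=8
t=2: input=1 -> V=8
t=3: input=3 -> V=16
t=4: input=1 -> V=13
t=5: input=4 -> V=0 FIRE
t=6: input=1 -> V=4
t=7: input=0 -> V=2
t=8: input=0 -> V=1
t=9: input=1 -> V=4

Answer: 1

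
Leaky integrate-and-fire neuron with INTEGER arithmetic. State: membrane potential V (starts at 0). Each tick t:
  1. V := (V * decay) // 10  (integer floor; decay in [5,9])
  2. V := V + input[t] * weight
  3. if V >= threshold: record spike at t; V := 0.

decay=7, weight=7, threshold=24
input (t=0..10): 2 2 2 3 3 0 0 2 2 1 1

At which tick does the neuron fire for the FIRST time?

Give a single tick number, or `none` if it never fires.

t=0: input=2 -> V=14
t=1: input=2 -> V=23
t=2: input=2 -> V=0 FIRE
t=3: input=3 -> V=21
t=4: input=3 -> V=0 FIRE
t=5: input=0 -> V=0
t=6: input=0 -> V=0
t=7: input=2 -> V=14
t=8: input=2 -> V=23
t=9: input=1 -> V=23
t=10: input=1 -> V=23

Answer: 2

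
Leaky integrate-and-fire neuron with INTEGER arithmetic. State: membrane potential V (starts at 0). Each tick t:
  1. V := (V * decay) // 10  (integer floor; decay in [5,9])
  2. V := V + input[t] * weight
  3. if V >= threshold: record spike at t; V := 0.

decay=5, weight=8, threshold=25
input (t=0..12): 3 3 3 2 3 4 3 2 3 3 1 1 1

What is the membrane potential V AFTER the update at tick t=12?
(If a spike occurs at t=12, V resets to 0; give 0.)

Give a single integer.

t=0: input=3 -> V=24
t=1: input=3 -> V=0 FIRE
t=2: input=3 -> V=24
t=3: input=2 -> V=0 FIRE
t=4: input=3 -> V=24
t=5: input=4 -> V=0 FIRE
t=6: input=3 -> V=24
t=7: input=2 -> V=0 FIRE
t=8: input=3 -> V=24
t=9: input=3 -> V=0 FIRE
t=10: input=1 -> V=8
t=11: input=1 -> V=12
t=12: input=1 -> V=14

Answer: 14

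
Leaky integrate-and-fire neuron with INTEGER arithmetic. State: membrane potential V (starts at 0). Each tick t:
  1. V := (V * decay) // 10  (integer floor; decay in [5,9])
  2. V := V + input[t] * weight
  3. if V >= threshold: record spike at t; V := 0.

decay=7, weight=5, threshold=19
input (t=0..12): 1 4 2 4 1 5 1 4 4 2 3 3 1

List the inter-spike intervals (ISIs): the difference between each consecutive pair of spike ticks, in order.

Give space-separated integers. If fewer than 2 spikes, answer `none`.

Answer: 2 2 2 1 2

Derivation:
t=0: input=1 -> V=5
t=1: input=4 -> V=0 FIRE
t=2: input=2 -> V=10
t=3: input=4 -> V=0 FIRE
t=4: input=1 -> V=5
t=5: input=5 -> V=0 FIRE
t=6: input=1 -> V=5
t=7: input=4 -> V=0 FIRE
t=8: input=4 -> V=0 FIRE
t=9: input=2 -> V=10
t=10: input=3 -> V=0 FIRE
t=11: input=3 -> V=15
t=12: input=1 -> V=15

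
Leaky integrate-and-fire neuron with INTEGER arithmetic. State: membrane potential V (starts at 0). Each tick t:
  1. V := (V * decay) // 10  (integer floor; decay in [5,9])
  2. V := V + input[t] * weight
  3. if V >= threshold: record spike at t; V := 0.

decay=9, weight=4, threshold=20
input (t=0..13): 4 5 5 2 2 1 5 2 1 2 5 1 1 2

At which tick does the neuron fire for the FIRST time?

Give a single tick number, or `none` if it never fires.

t=0: input=4 -> V=16
t=1: input=5 -> V=0 FIRE
t=2: input=5 -> V=0 FIRE
t=3: input=2 -> V=8
t=4: input=2 -> V=15
t=5: input=1 -> V=17
t=6: input=5 -> V=0 FIRE
t=7: input=2 -> V=8
t=8: input=1 -> V=11
t=9: input=2 -> V=17
t=10: input=5 -> V=0 FIRE
t=11: input=1 -> V=4
t=12: input=1 -> V=7
t=13: input=2 -> V=14

Answer: 1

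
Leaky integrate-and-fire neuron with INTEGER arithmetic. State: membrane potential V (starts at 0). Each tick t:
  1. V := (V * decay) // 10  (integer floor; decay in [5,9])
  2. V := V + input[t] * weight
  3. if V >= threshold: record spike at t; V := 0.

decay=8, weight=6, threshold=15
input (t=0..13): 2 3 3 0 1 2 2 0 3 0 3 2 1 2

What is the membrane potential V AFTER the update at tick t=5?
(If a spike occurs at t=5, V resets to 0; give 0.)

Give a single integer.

t=0: input=2 -> V=12
t=1: input=3 -> V=0 FIRE
t=2: input=3 -> V=0 FIRE
t=3: input=0 -> V=0
t=4: input=1 -> V=6
t=5: input=2 -> V=0 FIRE
t=6: input=2 -> V=12
t=7: input=0 -> V=9
t=8: input=3 -> V=0 FIRE
t=9: input=0 -> V=0
t=10: input=3 -> V=0 FIRE
t=11: input=2 -> V=12
t=12: input=1 -> V=0 FIRE
t=13: input=2 -> V=12

Answer: 0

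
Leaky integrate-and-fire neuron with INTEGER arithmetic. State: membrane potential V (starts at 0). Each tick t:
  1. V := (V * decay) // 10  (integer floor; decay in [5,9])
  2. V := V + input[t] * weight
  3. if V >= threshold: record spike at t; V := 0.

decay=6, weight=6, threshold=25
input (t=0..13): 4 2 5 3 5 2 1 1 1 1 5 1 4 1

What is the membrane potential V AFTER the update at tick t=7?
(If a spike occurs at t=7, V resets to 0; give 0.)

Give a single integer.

t=0: input=4 -> V=24
t=1: input=2 -> V=0 FIRE
t=2: input=5 -> V=0 FIRE
t=3: input=3 -> V=18
t=4: input=5 -> V=0 FIRE
t=5: input=2 -> V=12
t=6: input=1 -> V=13
t=7: input=1 -> V=13
t=8: input=1 -> V=13
t=9: input=1 -> V=13
t=10: input=5 -> V=0 FIRE
t=11: input=1 -> V=6
t=12: input=4 -> V=0 FIRE
t=13: input=1 -> V=6

Answer: 13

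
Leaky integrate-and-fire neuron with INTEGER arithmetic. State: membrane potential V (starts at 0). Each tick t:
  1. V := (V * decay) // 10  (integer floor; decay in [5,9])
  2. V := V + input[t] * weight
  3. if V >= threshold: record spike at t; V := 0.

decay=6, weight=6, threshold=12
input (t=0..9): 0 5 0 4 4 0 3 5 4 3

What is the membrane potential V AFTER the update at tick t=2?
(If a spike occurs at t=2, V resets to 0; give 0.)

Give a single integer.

t=0: input=0 -> V=0
t=1: input=5 -> V=0 FIRE
t=2: input=0 -> V=0
t=3: input=4 -> V=0 FIRE
t=4: input=4 -> V=0 FIRE
t=5: input=0 -> V=0
t=6: input=3 -> V=0 FIRE
t=7: input=5 -> V=0 FIRE
t=8: input=4 -> V=0 FIRE
t=9: input=3 -> V=0 FIRE

Answer: 0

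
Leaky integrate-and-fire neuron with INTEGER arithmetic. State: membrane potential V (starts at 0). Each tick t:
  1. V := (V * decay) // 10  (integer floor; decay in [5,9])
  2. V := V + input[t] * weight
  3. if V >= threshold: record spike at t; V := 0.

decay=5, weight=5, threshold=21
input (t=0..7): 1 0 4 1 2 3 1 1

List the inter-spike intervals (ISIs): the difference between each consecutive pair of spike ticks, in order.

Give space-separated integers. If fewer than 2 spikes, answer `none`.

t=0: input=1 -> V=5
t=1: input=0 -> V=2
t=2: input=4 -> V=0 FIRE
t=3: input=1 -> V=5
t=4: input=2 -> V=12
t=5: input=3 -> V=0 FIRE
t=6: input=1 -> V=5
t=7: input=1 -> V=7

Answer: 3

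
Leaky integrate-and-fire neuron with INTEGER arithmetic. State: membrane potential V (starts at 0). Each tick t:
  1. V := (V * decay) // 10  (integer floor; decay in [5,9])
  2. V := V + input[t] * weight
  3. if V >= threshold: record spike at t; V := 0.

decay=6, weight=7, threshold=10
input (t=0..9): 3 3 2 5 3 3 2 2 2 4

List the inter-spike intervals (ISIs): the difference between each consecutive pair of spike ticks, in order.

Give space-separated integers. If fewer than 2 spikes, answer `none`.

Answer: 1 1 1 1 1 1 1 1 1

Derivation:
t=0: input=3 -> V=0 FIRE
t=1: input=3 -> V=0 FIRE
t=2: input=2 -> V=0 FIRE
t=3: input=5 -> V=0 FIRE
t=4: input=3 -> V=0 FIRE
t=5: input=3 -> V=0 FIRE
t=6: input=2 -> V=0 FIRE
t=7: input=2 -> V=0 FIRE
t=8: input=2 -> V=0 FIRE
t=9: input=4 -> V=0 FIRE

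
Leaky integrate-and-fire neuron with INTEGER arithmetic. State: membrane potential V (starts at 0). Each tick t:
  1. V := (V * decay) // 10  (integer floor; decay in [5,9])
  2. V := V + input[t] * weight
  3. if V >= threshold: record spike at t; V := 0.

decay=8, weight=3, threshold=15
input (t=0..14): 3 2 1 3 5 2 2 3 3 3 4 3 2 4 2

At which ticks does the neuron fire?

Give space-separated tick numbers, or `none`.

Answer: 3 4 7 9 11 13

Derivation:
t=0: input=3 -> V=9
t=1: input=2 -> V=13
t=2: input=1 -> V=13
t=3: input=3 -> V=0 FIRE
t=4: input=5 -> V=0 FIRE
t=5: input=2 -> V=6
t=6: input=2 -> V=10
t=7: input=3 -> V=0 FIRE
t=8: input=3 -> V=9
t=9: input=3 -> V=0 FIRE
t=10: input=4 -> V=12
t=11: input=3 -> V=0 FIRE
t=12: input=2 -> V=6
t=13: input=4 -> V=0 FIRE
t=14: input=2 -> V=6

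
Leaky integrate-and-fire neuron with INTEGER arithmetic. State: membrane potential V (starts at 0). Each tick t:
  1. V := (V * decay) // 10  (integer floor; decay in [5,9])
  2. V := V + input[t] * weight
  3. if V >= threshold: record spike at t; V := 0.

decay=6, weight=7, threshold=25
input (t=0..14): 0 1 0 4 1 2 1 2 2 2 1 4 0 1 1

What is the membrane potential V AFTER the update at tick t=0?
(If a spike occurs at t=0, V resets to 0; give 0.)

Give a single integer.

t=0: input=0 -> V=0
t=1: input=1 -> V=7
t=2: input=0 -> V=4
t=3: input=4 -> V=0 FIRE
t=4: input=1 -> V=7
t=5: input=2 -> V=18
t=6: input=1 -> V=17
t=7: input=2 -> V=24
t=8: input=2 -> V=0 FIRE
t=9: input=2 -> V=14
t=10: input=1 -> V=15
t=11: input=4 -> V=0 FIRE
t=12: input=0 -> V=0
t=13: input=1 -> V=7
t=14: input=1 -> V=11

Answer: 0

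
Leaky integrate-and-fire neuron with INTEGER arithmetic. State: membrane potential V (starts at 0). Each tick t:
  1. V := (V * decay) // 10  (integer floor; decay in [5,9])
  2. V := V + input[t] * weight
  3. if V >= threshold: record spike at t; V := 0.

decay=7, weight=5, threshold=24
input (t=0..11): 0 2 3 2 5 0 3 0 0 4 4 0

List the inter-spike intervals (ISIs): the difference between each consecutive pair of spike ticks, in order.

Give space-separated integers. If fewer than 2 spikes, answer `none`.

Answer: 1 5

Derivation:
t=0: input=0 -> V=0
t=1: input=2 -> V=10
t=2: input=3 -> V=22
t=3: input=2 -> V=0 FIRE
t=4: input=5 -> V=0 FIRE
t=5: input=0 -> V=0
t=6: input=3 -> V=15
t=7: input=0 -> V=10
t=8: input=0 -> V=7
t=9: input=4 -> V=0 FIRE
t=10: input=4 -> V=20
t=11: input=0 -> V=14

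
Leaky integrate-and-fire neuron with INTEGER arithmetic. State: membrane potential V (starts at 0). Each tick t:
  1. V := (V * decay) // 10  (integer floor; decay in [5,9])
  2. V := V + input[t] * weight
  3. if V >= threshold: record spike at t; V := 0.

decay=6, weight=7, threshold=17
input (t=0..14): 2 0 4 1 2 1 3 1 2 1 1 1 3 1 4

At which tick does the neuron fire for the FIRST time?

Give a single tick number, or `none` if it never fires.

Answer: 2

Derivation:
t=0: input=2 -> V=14
t=1: input=0 -> V=8
t=2: input=4 -> V=0 FIRE
t=3: input=1 -> V=7
t=4: input=2 -> V=0 FIRE
t=5: input=1 -> V=7
t=6: input=3 -> V=0 FIRE
t=7: input=1 -> V=7
t=8: input=2 -> V=0 FIRE
t=9: input=1 -> V=7
t=10: input=1 -> V=11
t=11: input=1 -> V=13
t=12: input=3 -> V=0 FIRE
t=13: input=1 -> V=7
t=14: input=4 -> V=0 FIRE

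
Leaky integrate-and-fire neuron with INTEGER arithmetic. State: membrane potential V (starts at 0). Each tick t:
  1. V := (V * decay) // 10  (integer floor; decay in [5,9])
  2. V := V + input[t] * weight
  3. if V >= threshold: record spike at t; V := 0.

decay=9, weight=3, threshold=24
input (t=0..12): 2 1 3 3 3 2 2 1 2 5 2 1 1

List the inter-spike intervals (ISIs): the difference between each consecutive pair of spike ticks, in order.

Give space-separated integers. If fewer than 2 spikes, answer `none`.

t=0: input=2 -> V=6
t=1: input=1 -> V=8
t=2: input=3 -> V=16
t=3: input=3 -> V=23
t=4: input=3 -> V=0 FIRE
t=5: input=2 -> V=6
t=6: input=2 -> V=11
t=7: input=1 -> V=12
t=8: input=2 -> V=16
t=9: input=5 -> V=0 FIRE
t=10: input=2 -> V=6
t=11: input=1 -> V=8
t=12: input=1 -> V=10

Answer: 5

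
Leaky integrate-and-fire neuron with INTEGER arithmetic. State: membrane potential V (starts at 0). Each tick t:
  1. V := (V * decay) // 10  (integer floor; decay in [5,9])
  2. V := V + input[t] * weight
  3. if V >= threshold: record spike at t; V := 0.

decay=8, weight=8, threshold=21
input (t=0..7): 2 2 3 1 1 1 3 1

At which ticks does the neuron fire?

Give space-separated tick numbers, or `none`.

t=0: input=2 -> V=16
t=1: input=2 -> V=0 FIRE
t=2: input=3 -> V=0 FIRE
t=3: input=1 -> V=8
t=4: input=1 -> V=14
t=5: input=1 -> V=19
t=6: input=3 -> V=0 FIRE
t=7: input=1 -> V=8

Answer: 1 2 6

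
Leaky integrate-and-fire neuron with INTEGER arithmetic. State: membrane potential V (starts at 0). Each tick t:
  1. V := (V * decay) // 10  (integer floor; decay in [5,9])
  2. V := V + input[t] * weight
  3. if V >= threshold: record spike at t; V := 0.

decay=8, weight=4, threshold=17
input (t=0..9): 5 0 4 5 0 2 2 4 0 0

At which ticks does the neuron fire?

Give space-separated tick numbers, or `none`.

t=0: input=5 -> V=0 FIRE
t=1: input=0 -> V=0
t=2: input=4 -> V=16
t=3: input=5 -> V=0 FIRE
t=4: input=0 -> V=0
t=5: input=2 -> V=8
t=6: input=2 -> V=14
t=7: input=4 -> V=0 FIRE
t=8: input=0 -> V=0
t=9: input=0 -> V=0

Answer: 0 3 7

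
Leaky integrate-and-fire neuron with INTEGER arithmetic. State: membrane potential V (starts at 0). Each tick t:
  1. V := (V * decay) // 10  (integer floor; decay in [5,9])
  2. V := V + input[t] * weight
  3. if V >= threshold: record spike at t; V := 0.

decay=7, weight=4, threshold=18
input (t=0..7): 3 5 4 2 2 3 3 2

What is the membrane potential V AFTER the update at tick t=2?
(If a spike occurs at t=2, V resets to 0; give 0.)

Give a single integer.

Answer: 16

Derivation:
t=0: input=3 -> V=12
t=1: input=5 -> V=0 FIRE
t=2: input=4 -> V=16
t=3: input=2 -> V=0 FIRE
t=4: input=2 -> V=8
t=5: input=3 -> V=17
t=6: input=3 -> V=0 FIRE
t=7: input=2 -> V=8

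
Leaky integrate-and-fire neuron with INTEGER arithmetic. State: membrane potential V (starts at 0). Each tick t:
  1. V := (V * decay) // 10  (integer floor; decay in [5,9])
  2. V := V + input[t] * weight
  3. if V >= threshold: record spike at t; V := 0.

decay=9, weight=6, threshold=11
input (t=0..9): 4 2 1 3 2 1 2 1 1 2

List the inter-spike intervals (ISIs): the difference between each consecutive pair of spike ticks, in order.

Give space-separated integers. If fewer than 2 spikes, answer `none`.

t=0: input=4 -> V=0 FIRE
t=1: input=2 -> V=0 FIRE
t=2: input=1 -> V=6
t=3: input=3 -> V=0 FIRE
t=4: input=2 -> V=0 FIRE
t=5: input=1 -> V=6
t=6: input=2 -> V=0 FIRE
t=7: input=1 -> V=6
t=8: input=1 -> V=0 FIRE
t=9: input=2 -> V=0 FIRE

Answer: 1 2 1 2 2 1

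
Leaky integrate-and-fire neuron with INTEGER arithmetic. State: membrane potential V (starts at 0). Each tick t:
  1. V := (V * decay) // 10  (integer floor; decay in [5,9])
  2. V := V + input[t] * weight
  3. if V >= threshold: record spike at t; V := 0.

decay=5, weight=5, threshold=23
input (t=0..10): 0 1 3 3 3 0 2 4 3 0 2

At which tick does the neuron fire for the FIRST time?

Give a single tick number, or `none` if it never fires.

Answer: 3

Derivation:
t=0: input=0 -> V=0
t=1: input=1 -> V=5
t=2: input=3 -> V=17
t=3: input=3 -> V=0 FIRE
t=4: input=3 -> V=15
t=5: input=0 -> V=7
t=6: input=2 -> V=13
t=7: input=4 -> V=0 FIRE
t=8: input=3 -> V=15
t=9: input=0 -> V=7
t=10: input=2 -> V=13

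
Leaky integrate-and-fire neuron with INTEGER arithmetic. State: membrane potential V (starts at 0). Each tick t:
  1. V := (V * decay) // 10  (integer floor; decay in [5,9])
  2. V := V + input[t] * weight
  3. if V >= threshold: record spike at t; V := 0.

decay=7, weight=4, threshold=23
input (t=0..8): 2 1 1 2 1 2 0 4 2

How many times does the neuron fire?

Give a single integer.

Answer: 1

Derivation:
t=0: input=2 -> V=8
t=1: input=1 -> V=9
t=2: input=1 -> V=10
t=3: input=2 -> V=15
t=4: input=1 -> V=14
t=5: input=2 -> V=17
t=6: input=0 -> V=11
t=7: input=4 -> V=0 FIRE
t=8: input=2 -> V=8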